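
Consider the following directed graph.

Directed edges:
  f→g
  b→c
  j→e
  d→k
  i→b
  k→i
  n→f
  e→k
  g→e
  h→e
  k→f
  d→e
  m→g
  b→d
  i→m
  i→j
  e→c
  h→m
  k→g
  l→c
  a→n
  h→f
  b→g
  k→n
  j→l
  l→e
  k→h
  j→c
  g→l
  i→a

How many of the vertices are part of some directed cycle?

13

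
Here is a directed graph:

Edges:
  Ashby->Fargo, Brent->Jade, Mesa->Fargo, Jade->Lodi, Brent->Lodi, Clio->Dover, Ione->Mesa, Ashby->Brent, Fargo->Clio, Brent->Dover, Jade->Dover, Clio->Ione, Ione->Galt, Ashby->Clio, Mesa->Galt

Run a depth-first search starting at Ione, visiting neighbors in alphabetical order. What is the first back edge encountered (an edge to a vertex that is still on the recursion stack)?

DFS from Ione (visiting neighbors in alphabetical order); mark gray on enter, black on exit:
Ione gray
  Galt gray
  Galt black
  Mesa gray
    Fargo gray
      Clio gray
        Dover gray
        Dover black
        Clio→Ione: Ione is gray → back edge
First back edge: Clio → Ione.

Clio->Ione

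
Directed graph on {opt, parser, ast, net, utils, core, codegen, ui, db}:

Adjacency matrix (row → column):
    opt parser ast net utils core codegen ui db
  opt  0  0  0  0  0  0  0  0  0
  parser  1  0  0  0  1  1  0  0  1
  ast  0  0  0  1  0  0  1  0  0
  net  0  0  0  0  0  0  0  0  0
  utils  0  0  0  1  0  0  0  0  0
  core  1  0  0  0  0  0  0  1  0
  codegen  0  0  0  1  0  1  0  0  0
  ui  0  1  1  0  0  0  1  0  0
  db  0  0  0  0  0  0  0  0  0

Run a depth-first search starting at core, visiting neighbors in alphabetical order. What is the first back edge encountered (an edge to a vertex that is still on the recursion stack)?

codegen→core

DFS from core (visiting neighbors in alphabetical order); mark gray on enter, black on exit:
core gray
  opt gray
  opt black
  ui gray
    ast gray
      codegen gray
        codegen→core: core is gray → back edge
First back edge: codegen → core.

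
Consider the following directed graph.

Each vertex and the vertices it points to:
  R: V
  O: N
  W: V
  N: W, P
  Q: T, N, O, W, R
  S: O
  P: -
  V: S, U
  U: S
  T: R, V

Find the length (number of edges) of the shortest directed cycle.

For each vertex v, BFS finds the shortest path from v back to v.
The shortest such closed walk is O → N → W → V → S → O, length 5.

5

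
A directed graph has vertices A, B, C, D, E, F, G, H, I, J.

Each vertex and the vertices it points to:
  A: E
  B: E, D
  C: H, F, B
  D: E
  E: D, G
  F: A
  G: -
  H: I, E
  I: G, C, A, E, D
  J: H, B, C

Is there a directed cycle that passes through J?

J lies on a cycle iff there is a path from J back to itself.
Exploring from J, it never reaches itself; equivalently, its strongly connected component is a singleton.

No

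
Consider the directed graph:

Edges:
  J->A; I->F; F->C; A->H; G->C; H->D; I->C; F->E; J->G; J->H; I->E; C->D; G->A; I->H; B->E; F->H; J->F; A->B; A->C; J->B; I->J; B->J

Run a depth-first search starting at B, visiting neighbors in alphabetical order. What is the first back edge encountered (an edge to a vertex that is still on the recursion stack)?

A->B

DFS from B (visiting neighbors in alphabetical order); mark gray on enter, black on exit:
B gray
  E gray
  E black
  J gray
    A gray
      A→B: B is gray → back edge
First back edge: A → B.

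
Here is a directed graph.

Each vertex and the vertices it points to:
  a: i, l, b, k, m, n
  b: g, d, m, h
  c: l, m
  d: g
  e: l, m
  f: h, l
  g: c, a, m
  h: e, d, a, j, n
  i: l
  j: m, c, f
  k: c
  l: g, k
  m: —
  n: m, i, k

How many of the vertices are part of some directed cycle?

13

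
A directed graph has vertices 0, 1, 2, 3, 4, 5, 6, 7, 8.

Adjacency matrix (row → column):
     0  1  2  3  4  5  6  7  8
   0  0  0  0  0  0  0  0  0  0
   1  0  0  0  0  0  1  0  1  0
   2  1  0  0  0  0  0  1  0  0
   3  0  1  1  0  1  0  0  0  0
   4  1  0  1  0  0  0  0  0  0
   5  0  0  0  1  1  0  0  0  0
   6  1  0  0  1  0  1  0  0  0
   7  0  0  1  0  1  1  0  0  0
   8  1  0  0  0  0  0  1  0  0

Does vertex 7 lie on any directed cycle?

Yes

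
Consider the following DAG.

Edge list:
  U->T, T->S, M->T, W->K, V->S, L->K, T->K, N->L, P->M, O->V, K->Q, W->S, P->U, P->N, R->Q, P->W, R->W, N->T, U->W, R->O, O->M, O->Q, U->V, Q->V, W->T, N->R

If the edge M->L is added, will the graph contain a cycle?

Adding M→L creates a cycle iff L can already reach M.
Explore from L: no path reaches M. The graph stays acyclic.

No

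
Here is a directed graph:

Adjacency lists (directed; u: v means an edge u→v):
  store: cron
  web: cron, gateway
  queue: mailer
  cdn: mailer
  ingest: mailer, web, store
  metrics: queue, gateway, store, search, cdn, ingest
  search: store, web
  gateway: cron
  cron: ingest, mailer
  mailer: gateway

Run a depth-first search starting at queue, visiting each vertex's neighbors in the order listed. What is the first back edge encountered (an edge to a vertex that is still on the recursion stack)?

DFS from queue (visiting each vertex's neighbors in the order listed); mark gray on enter, black on exit:
queue gray
  mailer gray
    gateway gray
      cron gray
        ingest gray
          ingest→mailer: mailer is gray → back edge
First back edge: ingest → mailer.

ingest→mailer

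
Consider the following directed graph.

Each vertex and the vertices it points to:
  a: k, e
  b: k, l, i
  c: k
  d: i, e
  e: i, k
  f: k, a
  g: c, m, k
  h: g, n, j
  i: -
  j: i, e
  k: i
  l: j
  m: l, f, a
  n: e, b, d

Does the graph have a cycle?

No

DFS with white/gray/black marking, starting from a:
a gray
  k gray
    i gray
    i black
  k black
  e gray
    e→i: i black — skip
    e→k: k black — skip
  e black
a black
b gray
  b→k: k black — skip
  l gray
    j gray
      j→i: i black — skip
      j→e: e black — skip
    j black
  l black
  b→i: i black — skip
b black
c gray
  c→k: k black — skip
c black
d gray
  d→i: i black — skip
  d→e: e black — skip
d black
f gray
  f→k: k black — skip
  f→a: a black — skip
f black
g gray
  g→c: c black — skip
  m gray
    m→l: l black — skip
    m→f: f black — skip
    m→a: a black — skip
  m black
  g→k: k black — skip
g black
h gray
  h→g: g black — skip
  n gray
    n→e: e black — skip
    n→b: b black — skip
    n→d: d black — skip
  n black
  h→j: j black — skip
h black
Every edge goes to a white or black vertex — no back edge, so the graph is acyclic.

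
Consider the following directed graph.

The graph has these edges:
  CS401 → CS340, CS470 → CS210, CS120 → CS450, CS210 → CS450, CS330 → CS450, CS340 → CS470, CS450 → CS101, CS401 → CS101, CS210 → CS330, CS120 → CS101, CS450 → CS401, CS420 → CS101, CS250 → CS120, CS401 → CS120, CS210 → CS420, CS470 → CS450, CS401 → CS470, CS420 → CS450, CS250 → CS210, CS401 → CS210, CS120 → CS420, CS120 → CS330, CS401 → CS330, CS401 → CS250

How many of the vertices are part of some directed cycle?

9

A vertex is on a directed cycle iff it belongs to a strongly connected component of size ≥ 2 (or has a self-loop).
The vertices on cycles are {CS120, CS210, CS250, CS330, CS340, CS401, CS420, CS450, CS470} — 9 in total.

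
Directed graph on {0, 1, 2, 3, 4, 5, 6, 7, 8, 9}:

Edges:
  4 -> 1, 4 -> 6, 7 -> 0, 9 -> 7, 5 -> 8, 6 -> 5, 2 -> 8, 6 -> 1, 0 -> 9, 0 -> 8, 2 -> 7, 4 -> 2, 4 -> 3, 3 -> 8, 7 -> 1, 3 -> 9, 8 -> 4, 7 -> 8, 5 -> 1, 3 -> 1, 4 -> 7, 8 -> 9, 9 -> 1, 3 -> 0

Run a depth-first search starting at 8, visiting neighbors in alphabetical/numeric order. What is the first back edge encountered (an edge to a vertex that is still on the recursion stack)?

0→8

DFS from 8 (visiting neighbors in alphabetical/numeric order); mark gray on enter, black on exit:
8 gray
  4 gray
    1 gray
    1 black
    2 gray
      7 gray
        0 gray
          0→8: 8 is gray → back edge
First back edge: 0 → 8.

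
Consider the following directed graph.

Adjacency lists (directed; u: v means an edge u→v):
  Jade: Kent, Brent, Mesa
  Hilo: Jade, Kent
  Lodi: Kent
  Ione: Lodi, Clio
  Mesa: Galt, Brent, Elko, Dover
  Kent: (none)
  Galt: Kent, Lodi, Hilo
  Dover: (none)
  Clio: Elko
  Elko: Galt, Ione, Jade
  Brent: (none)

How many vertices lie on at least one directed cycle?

7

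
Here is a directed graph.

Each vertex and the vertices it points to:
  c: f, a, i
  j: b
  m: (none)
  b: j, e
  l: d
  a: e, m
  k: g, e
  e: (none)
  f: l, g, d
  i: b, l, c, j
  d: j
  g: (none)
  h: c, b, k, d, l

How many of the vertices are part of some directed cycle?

4

A vertex is on a directed cycle iff it belongs to a strongly connected component of size ≥ 2 (or has a self-loop).
The vertices on cycles are {b, c, i, j} — 4 in total.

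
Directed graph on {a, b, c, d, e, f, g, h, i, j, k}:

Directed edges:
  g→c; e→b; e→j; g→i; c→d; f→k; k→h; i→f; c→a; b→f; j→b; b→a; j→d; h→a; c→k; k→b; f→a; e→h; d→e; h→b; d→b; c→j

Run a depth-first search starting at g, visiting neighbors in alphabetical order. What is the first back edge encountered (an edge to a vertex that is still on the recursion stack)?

k→b

DFS from g (visiting neighbors in alphabetical order); mark gray on enter, black on exit:
g gray
  c gray
    a gray
    a black
    d gray
      b gray
        b→a: a black — skip
        f gray
          f→a: a black — skip
          k gray
            k→b: b is gray → back edge
First back edge: k → b.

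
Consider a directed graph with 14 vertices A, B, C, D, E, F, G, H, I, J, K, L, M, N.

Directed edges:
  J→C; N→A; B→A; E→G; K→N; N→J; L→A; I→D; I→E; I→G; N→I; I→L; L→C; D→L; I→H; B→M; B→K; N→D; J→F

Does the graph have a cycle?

DFS with white/gray/black marking, starting from C:
C gray
C black
A gray
A black
B gray
  B→A: A black — skip
  K gray
    N gray
      J gray
        F gray
        F black
        J→C: C black — skip
      J black
      N→A: A black — skip
      D gray
        L gray
          L→C: C black — skip
          L→A: A black — skip
        L black
      D black
      I gray
        G gray
        G black
        H gray
        H black
        I→D: D black — skip
        E gray
          E→G: G black — skip
        E black
        I→L: L black — skip
      I black
    N black
  K black
  M gray
  M black
B black
Every edge goes to a white or black vertex — no back edge, so the graph is acyclic.

No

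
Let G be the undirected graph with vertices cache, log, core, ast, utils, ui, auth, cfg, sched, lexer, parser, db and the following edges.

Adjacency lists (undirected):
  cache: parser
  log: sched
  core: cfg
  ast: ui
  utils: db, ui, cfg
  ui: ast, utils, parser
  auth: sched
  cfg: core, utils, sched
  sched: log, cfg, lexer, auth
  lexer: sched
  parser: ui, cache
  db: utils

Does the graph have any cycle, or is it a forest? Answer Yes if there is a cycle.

No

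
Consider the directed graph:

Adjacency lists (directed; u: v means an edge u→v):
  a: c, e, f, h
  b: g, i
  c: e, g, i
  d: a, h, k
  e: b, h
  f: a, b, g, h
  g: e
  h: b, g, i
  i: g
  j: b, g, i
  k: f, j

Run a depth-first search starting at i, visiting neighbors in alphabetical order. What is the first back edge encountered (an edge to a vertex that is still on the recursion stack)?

DFS from i (visiting neighbors in alphabetical order); mark gray on enter, black on exit:
i gray
  g gray
    e gray
      b gray
        b→g: g is gray → back edge
First back edge: b → g.

b→g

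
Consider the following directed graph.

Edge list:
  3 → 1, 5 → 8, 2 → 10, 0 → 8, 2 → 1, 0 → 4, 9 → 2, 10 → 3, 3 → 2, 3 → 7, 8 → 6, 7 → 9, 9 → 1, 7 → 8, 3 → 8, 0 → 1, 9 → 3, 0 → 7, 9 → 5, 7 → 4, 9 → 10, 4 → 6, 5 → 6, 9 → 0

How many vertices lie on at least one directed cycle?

6

A vertex is on a directed cycle iff it belongs to a strongly connected component of size ≥ 2 (or has a self-loop).
The vertices on cycles are {0, 2, 3, 7, 9, 10} — 6 in total.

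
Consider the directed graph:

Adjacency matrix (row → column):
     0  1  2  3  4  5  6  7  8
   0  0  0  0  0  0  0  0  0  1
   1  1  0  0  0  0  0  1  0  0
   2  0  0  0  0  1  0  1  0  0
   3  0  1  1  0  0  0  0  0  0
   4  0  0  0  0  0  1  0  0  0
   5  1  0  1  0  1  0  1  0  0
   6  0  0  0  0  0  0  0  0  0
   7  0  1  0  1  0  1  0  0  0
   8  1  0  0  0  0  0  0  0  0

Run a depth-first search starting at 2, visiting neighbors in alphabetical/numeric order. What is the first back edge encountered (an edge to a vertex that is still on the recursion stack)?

8->0

DFS from 2 (visiting neighbors in alphabetical/numeric order); mark gray on enter, black on exit:
2 gray
  4 gray
    5 gray
      0 gray
        8 gray
          8→0: 0 is gray → back edge
First back edge: 8 → 0.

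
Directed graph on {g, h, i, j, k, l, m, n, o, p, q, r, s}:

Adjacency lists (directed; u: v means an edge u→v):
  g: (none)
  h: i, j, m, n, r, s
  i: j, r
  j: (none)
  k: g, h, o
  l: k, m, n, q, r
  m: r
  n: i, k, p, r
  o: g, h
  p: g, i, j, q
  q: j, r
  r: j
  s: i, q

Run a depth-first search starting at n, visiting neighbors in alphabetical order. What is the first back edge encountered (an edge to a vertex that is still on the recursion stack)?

DFS from n (visiting neighbors in alphabetical order); mark gray on enter, black on exit:
n gray
  i gray
    j gray
    j black
    r gray
      r→j: j black — skip
    r black
  i black
  k gray
    g gray
    g black
    h gray
      h→i: i black — skip
      h→j: j black — skip
      m gray
        m→r: r black — skip
      m black
      h→n: n is gray → back edge
First back edge: h → n.

h->n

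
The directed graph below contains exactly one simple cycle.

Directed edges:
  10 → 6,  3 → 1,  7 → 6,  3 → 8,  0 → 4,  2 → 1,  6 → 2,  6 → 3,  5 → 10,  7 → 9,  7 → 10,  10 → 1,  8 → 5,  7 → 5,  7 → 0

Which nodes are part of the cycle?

DFS with gray/black marking from 10:
10 gray
  1 gray
  1 black
  6 gray
    3 gray
      8 gray
        5 gray
          5→10: 10 is gray → back edge
Back edge closes the cycle 10 → 6 → 3 → 8 → 5 → 10; its vertices are {3, 5, 6, 8, 10}.

3, 5, 6, 8, 10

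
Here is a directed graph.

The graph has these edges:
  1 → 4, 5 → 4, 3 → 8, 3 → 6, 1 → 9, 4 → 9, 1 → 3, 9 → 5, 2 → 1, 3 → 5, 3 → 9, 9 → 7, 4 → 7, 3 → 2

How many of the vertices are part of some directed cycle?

A vertex is on a directed cycle iff it belongs to a strongly connected component of size ≥ 2 (or has a self-loop).
The vertices on cycles are {1, 2, 3, 4, 5, 9} — 6 in total.

6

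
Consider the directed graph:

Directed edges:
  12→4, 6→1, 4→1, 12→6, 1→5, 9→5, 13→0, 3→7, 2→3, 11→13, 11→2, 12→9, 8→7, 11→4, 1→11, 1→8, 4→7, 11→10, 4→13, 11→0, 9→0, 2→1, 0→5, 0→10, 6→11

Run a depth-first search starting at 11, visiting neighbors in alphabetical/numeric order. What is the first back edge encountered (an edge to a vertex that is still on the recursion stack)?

1→11

DFS from 11 (visiting neighbors in alphabetical/numeric order); mark gray on enter, black on exit:
11 gray
  0 gray
    5 gray
    5 black
    10 gray
    10 black
  0 black
  2 gray
    1 gray
      1→5: 5 black — skip
      8 gray
        7 gray
        7 black
      8 black
      1→11: 11 is gray → back edge
First back edge: 1 → 11.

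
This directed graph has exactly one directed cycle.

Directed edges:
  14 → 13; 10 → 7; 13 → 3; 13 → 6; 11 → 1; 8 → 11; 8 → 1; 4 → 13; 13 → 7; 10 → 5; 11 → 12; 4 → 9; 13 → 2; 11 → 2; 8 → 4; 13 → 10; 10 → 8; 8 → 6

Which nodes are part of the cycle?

DFS with gray/black marking from 13:
13 gray
  2 gray
  2 black
  7 gray
  7 black
  6 gray
  6 black
  3 gray
  3 black
  10 gray
    8 gray
      4 gray
        4→13: 13 is gray → back edge
Back edge closes the cycle 13 → 10 → 8 → 4 → 13; its vertices are {4, 8, 10, 13}.

4, 8, 10, 13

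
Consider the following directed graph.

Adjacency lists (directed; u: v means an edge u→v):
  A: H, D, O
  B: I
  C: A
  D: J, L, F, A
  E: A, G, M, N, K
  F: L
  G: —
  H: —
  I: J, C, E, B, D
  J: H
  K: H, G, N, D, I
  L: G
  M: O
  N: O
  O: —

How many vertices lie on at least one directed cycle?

6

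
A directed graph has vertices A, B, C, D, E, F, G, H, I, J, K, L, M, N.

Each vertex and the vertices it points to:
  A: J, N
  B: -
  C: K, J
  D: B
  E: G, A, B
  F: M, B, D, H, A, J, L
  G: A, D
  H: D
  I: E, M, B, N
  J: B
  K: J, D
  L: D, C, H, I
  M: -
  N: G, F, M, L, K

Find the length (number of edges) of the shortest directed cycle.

For each vertex v, BFS finds the shortest path from v back to v.
The shortest such closed walk is I → N → L → I, length 3.

3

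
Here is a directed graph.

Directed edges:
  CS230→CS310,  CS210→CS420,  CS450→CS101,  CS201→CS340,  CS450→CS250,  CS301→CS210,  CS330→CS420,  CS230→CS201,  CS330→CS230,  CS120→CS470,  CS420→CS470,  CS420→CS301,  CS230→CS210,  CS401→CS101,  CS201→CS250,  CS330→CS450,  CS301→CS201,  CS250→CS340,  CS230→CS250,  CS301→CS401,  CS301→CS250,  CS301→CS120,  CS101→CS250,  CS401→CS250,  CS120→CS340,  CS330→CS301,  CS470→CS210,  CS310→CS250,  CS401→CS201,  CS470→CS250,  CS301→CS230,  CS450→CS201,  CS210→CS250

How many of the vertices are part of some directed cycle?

6

A vertex is on a directed cycle iff it belongs to a strongly connected component of size ≥ 2 (or has a self-loop).
The vertices on cycles are {CS120, CS210, CS230, CS301, CS420, CS470} — 6 in total.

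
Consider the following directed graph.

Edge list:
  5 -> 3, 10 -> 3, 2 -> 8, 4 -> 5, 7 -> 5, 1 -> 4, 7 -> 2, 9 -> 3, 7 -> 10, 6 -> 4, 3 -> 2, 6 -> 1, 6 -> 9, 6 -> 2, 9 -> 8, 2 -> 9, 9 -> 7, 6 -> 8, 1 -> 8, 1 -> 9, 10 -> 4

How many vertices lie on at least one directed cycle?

7

A vertex is on a directed cycle iff it belongs to a strongly connected component of size ≥ 2 (or has a self-loop).
The vertices on cycles are {2, 3, 4, 5, 7, 9, 10} — 7 in total.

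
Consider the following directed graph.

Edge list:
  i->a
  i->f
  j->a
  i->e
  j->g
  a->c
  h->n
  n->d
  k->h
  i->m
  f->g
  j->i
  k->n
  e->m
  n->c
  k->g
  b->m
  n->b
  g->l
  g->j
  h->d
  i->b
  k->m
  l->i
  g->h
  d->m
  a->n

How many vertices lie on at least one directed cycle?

A vertex is on a directed cycle iff it belongs to a strongly connected component of size ≥ 2 (or has a self-loop).
The vertices on cycles are {f, g, i, j, l} — 5 in total.

5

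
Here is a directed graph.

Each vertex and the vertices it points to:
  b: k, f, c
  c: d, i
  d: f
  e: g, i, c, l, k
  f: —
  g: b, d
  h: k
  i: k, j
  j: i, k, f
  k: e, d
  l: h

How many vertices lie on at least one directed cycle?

9

A vertex is on a directed cycle iff it belongs to a strongly connected component of size ≥ 2 (or has a self-loop).
The vertices on cycles are {b, c, e, g, h, i, j, k, l} — 9 in total.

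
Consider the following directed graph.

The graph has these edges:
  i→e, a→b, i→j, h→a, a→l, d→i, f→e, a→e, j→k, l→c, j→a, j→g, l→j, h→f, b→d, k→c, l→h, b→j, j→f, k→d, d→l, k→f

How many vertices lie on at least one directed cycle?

A vertex is on a directed cycle iff it belongs to a strongly connected component of size ≥ 2 (or has a self-loop).
The vertices on cycles are {a, b, d, h, i, j, k, l} — 8 in total.

8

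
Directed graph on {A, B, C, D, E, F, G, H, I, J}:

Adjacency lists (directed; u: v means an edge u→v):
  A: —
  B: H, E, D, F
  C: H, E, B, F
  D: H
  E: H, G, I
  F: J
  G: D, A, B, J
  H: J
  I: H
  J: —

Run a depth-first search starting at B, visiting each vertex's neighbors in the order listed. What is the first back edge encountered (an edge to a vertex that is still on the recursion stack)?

DFS from B (visiting each vertex's neighbors in the order listed); mark gray on enter, black on exit:
B gray
  H gray
    J gray
    J black
  H black
  E gray
    E→H: H black — skip
    G gray
      D gray
        D→H: H black — skip
      D black
      A gray
      A black
      G→B: B is gray → back edge
First back edge: G → B.

G->B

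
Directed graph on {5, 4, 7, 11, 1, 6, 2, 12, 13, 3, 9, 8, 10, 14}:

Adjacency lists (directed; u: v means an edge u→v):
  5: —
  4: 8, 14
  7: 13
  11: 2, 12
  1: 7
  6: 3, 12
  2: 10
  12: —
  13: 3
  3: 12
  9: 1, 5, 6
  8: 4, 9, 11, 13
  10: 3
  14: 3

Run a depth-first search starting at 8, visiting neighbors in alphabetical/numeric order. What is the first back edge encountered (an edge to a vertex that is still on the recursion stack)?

4→8

DFS from 8 (visiting neighbors in alphabetical/numeric order); mark gray on enter, black on exit:
8 gray
  4 gray
    4→8: 8 is gray → back edge
First back edge: 4 → 8.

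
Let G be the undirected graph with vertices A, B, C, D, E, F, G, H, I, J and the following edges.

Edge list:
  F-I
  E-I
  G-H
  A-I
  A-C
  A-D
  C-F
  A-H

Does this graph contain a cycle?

DFS, tracking each vertex's parent; an edge to a visited non-parent vertex closes a cycle.
Start from J:
visit J (parent –)
visit A (parent –)
  visit D (parent A)
    D–A: parent, skip
  visit C (parent A)
    visit F (parent C)
      F–C: parent, skip
      visit I (parent F)
        I–A: A visited and ≠ parent → cycle
Cycle: A – C – F – I – A.

Yes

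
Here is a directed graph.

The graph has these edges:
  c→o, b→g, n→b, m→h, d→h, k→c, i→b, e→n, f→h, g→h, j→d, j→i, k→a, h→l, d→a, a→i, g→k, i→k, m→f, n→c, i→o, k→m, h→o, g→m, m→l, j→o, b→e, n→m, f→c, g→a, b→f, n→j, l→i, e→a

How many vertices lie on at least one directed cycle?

A vertex is on a directed cycle iff it belongs to a strongly connected component of size ≥ 2 (or has a self-loop).
The vertices on cycles are {a, b, d, e, f, g, h, i, j, k, l, m, n} — 13 in total.

13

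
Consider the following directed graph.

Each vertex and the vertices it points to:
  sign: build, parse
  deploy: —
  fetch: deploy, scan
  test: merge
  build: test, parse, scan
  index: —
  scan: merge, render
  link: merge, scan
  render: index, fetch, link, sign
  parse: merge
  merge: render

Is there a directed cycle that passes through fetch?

Yes

fetch is on a cycle iff fetch can reach itself via ≥1 edge.
fetch → scan → render → fetch — yes.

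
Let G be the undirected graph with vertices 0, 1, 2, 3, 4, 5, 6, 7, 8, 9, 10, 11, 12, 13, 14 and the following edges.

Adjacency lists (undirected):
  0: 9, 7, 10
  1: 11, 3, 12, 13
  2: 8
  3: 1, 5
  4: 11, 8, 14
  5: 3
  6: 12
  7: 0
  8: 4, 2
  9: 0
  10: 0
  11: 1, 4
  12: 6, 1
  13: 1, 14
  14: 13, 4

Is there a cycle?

Yes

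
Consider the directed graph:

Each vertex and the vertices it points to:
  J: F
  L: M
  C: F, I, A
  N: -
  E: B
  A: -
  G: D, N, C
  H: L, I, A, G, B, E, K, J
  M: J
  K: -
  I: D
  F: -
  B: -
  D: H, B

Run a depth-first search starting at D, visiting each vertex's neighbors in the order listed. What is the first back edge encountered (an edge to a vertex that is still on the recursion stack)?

DFS from D (visiting each vertex's neighbors in the order listed); mark gray on enter, black on exit:
D gray
  H gray
    L gray
      M gray
        J gray
          F gray
          F black
        J black
      M black
    L black
    I gray
      I→D: D is gray → back edge
First back edge: I → D.

I→D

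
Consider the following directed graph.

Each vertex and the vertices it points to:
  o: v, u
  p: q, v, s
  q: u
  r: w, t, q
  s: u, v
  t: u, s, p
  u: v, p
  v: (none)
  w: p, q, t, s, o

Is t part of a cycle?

No

t lies on a cycle iff there is a path from t back to itself.
Exploring from t, it never reaches itself; equivalently, its strongly connected component is a singleton.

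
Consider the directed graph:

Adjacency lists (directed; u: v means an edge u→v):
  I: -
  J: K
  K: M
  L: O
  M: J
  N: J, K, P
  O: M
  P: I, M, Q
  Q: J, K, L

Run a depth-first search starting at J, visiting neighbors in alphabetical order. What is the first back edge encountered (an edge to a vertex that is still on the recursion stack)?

M→J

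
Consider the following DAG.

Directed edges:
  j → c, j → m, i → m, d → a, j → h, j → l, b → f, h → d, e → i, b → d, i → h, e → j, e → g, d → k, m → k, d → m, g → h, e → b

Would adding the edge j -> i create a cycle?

No

Adding j→i creates a cycle iff i can already reach j.
Explore from i: no path reaches j. The graph stays acyclic.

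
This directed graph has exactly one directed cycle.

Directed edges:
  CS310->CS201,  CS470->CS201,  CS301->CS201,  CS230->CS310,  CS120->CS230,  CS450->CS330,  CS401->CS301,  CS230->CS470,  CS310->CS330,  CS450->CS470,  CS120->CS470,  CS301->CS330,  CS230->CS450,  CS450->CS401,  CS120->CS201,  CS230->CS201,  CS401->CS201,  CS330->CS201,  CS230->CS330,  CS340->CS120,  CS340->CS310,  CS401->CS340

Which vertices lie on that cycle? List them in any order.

DFS with gray/black marking from CS450:
CS450 gray
  CS401 gray
    CS301 gray
      CS201 gray
      CS201 black
      CS330 gray
        CS330→CS201: CS201 black — skip
      CS330 black
    CS301 black
    CS401→CS201: CS201 black — skip
    CS340 gray
      CS120 gray
        CS230 gray
          CS470 gray
            CS470→CS201: CS201 black — skip
          CS470 black
          CS230→CS450: CS450 is gray → back edge
Back edge closes the cycle CS450 → CS401 → CS340 → CS120 → CS230 → CS450; its vertices are {CS120, CS230, CS340, CS401, CS450}.

CS120, CS230, CS340, CS401, CS450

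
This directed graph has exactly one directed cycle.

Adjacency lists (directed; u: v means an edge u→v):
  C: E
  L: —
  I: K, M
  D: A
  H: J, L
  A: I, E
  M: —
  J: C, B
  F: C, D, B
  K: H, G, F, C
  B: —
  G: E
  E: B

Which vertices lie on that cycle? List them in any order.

DFS with gray/black marking from I:
I gray
  K gray
    H gray
      J gray
        C gray
          E gray
            B gray
            B black
          E black
        C black
        J→B: B black — skip
      J black
      L gray
      L black
    H black
    G gray
      G→E: E black — skip
    G black
    F gray
      F→C: C black — skip
      D gray
        A gray
          A→I: I is gray → back edge
Back edge closes the cycle I → K → F → D → A → I; its vertices are {A, D, F, I, K}.

A, D, F, I, K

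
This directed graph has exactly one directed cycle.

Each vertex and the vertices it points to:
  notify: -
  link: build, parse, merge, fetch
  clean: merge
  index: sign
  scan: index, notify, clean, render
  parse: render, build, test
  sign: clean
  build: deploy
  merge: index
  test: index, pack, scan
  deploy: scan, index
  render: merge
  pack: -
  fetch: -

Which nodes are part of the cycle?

DFS with gray/black marking from index:
index gray
  sign gray
    clean gray
      merge gray
        merge→index: index is gray → back edge
Back edge closes the cycle index → sign → clean → merge → index; its vertices are {sign, clean, index, merge}.

sign, clean, index, merge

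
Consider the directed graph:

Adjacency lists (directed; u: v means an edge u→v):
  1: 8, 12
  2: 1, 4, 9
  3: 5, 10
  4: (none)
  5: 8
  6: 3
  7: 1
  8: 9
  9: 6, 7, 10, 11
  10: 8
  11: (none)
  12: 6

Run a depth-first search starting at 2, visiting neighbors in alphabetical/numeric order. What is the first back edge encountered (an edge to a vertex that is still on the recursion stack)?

DFS from 2 (visiting neighbors in alphabetical/numeric order); mark gray on enter, black on exit:
2 gray
  1 gray
    8 gray
      9 gray
        6 gray
          3 gray
            5 gray
              5→8: 8 is gray → back edge
First back edge: 5 → 8.

5→8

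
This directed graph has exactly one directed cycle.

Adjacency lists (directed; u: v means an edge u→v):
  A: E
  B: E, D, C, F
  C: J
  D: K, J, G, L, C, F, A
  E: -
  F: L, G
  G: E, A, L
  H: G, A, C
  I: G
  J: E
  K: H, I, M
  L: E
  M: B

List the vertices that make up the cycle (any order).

DFS with gray/black marking from K:
K gray
  H gray
    G gray
      E gray
      E black
      A gray
        A→E: E black — skip
      A black
      L gray
        L→E: E black — skip
      L black
    G black
    H→A: A black — skip
    C gray
      J gray
        J→E: E black — skip
      J black
    C black
  H black
  I gray
    I→G: G black — skip
  I black
  M gray
    B gray
      B→E: E black — skip
      D gray
        D→K: K is gray → back edge
Back edge closes the cycle K → M → B → D → K; its vertices are {B, D, K, M}.

B, D, K, M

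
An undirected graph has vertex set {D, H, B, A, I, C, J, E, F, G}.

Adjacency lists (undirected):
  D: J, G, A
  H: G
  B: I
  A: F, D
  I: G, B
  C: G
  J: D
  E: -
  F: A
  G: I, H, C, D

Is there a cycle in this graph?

No

DFS, tracking each vertex's parent; an edge to a visited non-parent vertex closes a cycle.
Start from A:
visit A (parent –)
  visit F (parent A)
    F–A: parent, skip
  visit D (parent A)
    visit J (parent D)
      J–D: parent, skip
    visit G (parent D)
      visit I (parent G)
        I–G: parent, skip
        visit B (parent I)
          B–I: parent, skip
      visit H (parent G)
        H–G: parent, skip
      visit C (parent G)
        C–G: parent, skip
      G–D: parent, skip
    D–A: parent, skip
visit E (parent –)
No non-parent visited neighbor found — the graph is a forest.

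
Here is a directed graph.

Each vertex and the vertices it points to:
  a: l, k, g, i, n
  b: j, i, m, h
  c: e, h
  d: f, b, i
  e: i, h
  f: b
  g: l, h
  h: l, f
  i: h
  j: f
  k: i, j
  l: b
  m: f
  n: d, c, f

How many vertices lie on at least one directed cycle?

A vertex is on a directed cycle iff it belongs to a strongly connected component of size ≥ 2 (or has a self-loop).
The vertices on cycles are {b, f, h, i, j, l, m} — 7 in total.

7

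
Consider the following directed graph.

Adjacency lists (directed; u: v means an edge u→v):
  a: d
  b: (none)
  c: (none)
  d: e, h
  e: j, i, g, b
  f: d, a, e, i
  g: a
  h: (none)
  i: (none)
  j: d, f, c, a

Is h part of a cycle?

No

h lies on a cycle iff there is a path from h back to itself.
Exploring from h, it never reaches itself; equivalently, its strongly connected component is a singleton.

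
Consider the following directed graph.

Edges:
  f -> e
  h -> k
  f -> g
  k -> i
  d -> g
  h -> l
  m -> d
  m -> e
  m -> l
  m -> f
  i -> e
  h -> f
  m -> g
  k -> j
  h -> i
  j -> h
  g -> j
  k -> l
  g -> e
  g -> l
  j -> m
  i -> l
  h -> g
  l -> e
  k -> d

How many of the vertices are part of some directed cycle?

A vertex is on a directed cycle iff it belongs to a strongly connected component of size ≥ 2 (or has a self-loop).
The vertices on cycles are {d, f, g, h, j, k, m} — 7 in total.

7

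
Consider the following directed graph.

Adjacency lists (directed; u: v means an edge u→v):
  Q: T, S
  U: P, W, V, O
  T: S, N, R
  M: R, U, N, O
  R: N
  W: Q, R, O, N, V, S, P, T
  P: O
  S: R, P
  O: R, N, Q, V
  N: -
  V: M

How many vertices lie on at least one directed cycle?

9

A vertex is on a directed cycle iff it belongs to a strongly connected component of size ≥ 2 (or has a self-loop).
The vertices on cycles are {M, O, P, Q, S, T, U, V, W} — 9 in total.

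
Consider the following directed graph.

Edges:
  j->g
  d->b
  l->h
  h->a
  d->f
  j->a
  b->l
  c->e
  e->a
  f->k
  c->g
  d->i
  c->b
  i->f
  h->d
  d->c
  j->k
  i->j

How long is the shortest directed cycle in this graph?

For each vertex v, BFS finds the shortest path from v back to v.
The shortest such closed walk is h → d → b → l → h, length 4.

4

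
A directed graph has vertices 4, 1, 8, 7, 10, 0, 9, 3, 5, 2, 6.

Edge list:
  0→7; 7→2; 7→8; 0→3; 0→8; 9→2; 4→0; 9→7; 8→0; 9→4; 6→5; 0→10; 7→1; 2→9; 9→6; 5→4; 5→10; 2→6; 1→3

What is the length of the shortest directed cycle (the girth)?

For each vertex v, BFS finds the shortest path from v back to v.
The shortest such closed walk is 0 → 8 → 0, length 2.

2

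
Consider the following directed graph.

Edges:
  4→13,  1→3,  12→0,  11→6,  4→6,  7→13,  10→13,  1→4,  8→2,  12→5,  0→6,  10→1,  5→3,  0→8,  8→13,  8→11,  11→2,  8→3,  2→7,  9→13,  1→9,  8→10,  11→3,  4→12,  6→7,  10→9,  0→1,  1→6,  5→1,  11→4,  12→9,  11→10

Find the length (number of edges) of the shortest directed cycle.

4

For each vertex v, BFS finds the shortest path from v back to v.
The shortest such closed walk is 12 → 5 → 1 → 4 → 12, length 4.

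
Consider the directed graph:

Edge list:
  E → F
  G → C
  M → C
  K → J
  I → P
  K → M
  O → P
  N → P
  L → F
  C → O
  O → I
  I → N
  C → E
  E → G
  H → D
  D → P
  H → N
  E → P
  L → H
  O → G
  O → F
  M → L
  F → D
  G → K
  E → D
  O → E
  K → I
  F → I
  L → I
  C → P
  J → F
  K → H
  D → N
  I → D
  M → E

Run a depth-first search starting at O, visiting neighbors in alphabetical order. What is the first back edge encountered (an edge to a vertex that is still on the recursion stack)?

DFS from O (visiting neighbors in alphabetical order); mark gray on enter, black on exit:
O gray
  E gray
    D gray
      N gray
        P gray
        P black
      N black
      D→P: P black — skip
    D black
    F gray
      F→D: D black — skip
      I gray
        I→D: D black — skip
        I→N: N black — skip
        I→P: P black — skip
      I black
    F black
    G gray
      C gray
        C→E: E is gray → back edge
First back edge: C → E.

C->E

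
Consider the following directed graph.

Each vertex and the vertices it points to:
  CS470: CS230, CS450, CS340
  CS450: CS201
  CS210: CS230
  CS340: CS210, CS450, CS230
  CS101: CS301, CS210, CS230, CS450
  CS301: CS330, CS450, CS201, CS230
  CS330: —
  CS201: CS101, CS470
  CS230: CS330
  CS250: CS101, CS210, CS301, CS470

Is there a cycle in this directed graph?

Yes

DFS with white/gray/black marking, starting from CS470:
CS470 gray
  CS230 gray
    CS330 gray
    CS330 black
  CS230 black
  CS450 gray
    CS201 gray
      CS101 gray
        CS301 gray
          CS301→CS330: CS330 black — skip
          CS301→CS450: CS450 is gray → back edge
Back edge found, so a cycle exists: CS450 → CS201 → CS101 → CS301 → CS450.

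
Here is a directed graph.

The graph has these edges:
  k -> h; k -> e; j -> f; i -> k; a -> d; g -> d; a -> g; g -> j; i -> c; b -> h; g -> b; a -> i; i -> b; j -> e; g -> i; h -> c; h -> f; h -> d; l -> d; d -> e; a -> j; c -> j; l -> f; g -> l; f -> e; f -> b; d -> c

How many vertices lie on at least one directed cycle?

A vertex is on a directed cycle iff it belongs to a strongly connected component of size ≥ 2 (or has a self-loop).
The vertices on cycles are {b, c, d, f, h, j} — 6 in total.

6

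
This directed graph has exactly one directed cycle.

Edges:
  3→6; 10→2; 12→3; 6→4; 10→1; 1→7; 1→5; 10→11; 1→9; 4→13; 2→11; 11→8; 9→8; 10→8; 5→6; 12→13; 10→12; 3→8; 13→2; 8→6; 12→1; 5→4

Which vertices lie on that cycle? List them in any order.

2, 4, 6, 8, 11, 13

DFS with gray/black marking from 11:
11 gray
  8 gray
    6 gray
      4 gray
        13 gray
          2 gray
            2→11: 11 is gray → back edge
Back edge closes the cycle 11 → 8 → 6 → 4 → 13 → 2 → 11; its vertices are {2, 4, 6, 8, 11, 13}.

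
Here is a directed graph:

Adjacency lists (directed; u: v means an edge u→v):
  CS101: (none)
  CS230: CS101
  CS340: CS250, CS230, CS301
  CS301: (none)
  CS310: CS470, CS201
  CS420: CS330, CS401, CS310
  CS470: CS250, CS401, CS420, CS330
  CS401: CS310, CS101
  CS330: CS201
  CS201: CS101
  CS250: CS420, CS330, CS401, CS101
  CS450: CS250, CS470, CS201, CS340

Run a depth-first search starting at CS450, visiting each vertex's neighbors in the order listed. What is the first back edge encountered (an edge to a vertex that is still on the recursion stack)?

CS470->CS250

DFS from CS450 (visiting each vertex's neighbors in the order listed); mark gray on enter, black on exit:
CS450 gray
  CS250 gray
    CS420 gray
      CS330 gray
        CS201 gray
          CS101 gray
          CS101 black
        CS201 black
      CS330 black
      CS401 gray
        CS310 gray
          CS470 gray
            CS470→CS250: CS250 is gray → back edge
First back edge: CS470 → CS250.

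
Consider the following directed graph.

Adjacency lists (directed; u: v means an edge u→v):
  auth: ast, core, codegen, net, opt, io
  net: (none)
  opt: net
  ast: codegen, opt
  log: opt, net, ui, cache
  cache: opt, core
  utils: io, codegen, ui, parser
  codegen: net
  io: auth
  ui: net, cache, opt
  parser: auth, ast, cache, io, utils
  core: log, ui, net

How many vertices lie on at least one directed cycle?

A vertex is on a directed cycle iff it belongs to a strongly connected component of size ≥ 2 (or has a self-loop).
The vertices on cycles are {io, ui, log, auth, core, cache, utils, parser} — 8 in total.

8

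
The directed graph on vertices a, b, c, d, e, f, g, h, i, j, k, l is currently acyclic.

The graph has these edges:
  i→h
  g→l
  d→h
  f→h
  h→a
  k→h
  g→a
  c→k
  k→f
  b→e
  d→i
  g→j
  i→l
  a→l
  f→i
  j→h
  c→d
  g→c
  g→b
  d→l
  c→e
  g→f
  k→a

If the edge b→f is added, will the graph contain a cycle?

Adding b→f creates a cycle iff f can already reach b.
Explore from f: no path reaches b. The graph stays acyclic.

No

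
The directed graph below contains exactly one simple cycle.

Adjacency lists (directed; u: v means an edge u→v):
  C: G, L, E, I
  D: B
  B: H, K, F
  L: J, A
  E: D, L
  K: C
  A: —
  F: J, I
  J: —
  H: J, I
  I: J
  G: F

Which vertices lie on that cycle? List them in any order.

B, C, D, E, K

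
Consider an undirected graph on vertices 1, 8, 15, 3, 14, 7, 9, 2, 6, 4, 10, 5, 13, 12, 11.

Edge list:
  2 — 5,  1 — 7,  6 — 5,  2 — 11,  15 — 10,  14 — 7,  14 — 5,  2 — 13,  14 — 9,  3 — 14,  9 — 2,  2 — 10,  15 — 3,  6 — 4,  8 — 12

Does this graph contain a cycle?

DFS, tracking each vertex's parent; an edge to a visited non-parent vertex closes a cycle.
Start from 7:
visit 7 (parent –)
  visit 14 (parent 7)
    visit 3 (parent 14)
      3–14: parent, skip
      visit 15 (parent 3)
        15–3: parent, skip
        visit 10 (parent 15)
          visit 2 (parent 10)
            visit 13 (parent 2)
              13–2: parent, skip
            visit 9 (parent 2)
              9–14: 14 visited and ≠ parent → cycle
Cycle: 14 – 3 – 15 – 10 – 2 – 9 – 14.

Yes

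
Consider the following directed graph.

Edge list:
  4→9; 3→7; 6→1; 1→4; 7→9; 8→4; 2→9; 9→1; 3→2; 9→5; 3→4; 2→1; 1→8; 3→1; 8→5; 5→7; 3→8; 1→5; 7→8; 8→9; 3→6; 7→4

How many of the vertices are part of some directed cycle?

6

A vertex is on a directed cycle iff it belongs to a strongly connected component of size ≥ 2 (or has a self-loop).
The vertices on cycles are {1, 4, 5, 7, 8, 9} — 6 in total.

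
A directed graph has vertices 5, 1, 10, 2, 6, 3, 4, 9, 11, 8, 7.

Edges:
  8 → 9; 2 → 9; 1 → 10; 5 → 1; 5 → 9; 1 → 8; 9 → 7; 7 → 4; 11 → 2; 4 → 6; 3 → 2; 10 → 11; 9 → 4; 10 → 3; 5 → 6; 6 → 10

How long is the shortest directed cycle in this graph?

For each vertex v, BFS finds the shortest path from v back to v.
The shortest such closed walk is 6 → 10 → 11 → 2 → 9 → 4 → 6, length 6.

6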